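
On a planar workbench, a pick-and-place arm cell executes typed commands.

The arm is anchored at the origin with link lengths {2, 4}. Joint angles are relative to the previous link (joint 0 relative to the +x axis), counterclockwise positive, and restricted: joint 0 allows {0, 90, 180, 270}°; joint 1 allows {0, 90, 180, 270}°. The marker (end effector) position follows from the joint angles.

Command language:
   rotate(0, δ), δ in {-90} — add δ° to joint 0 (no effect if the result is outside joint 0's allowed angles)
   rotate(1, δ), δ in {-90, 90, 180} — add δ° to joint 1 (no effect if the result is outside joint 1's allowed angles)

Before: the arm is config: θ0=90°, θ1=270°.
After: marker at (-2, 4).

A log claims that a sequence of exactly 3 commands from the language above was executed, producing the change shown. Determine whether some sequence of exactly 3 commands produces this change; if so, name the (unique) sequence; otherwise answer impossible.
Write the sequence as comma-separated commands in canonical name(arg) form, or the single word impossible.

rotate(0, -90), rotate(0, -90), rotate(0, -90)

t0: config: θ0=90°, θ1=270°
[1] after rotate(0, -90): config: θ0=0°, θ1=270°
[2] after rotate(0, -90): config: θ0=270°, θ1=270°
[3] after rotate(0, -90): config: θ0=180°, θ1=270°
no rival 3-sequence matches.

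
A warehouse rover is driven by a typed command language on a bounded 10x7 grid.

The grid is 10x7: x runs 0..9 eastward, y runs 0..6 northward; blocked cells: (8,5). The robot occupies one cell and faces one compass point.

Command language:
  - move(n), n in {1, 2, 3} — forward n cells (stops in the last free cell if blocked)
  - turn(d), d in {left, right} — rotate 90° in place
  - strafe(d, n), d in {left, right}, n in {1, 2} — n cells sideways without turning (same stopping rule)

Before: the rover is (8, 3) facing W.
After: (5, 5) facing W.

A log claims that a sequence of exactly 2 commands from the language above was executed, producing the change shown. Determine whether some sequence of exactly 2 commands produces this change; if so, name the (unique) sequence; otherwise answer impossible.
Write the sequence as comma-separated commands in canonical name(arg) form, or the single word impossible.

key: heading stays W — no command in the sequence turns
begin: (8, 3) facing W
[1] after move(3): (5, 3) facing W
[2] after strafe(right, 2): (5, 5) facing W
all 81 alternatives checked — unique.

move(3), strafe(right, 2)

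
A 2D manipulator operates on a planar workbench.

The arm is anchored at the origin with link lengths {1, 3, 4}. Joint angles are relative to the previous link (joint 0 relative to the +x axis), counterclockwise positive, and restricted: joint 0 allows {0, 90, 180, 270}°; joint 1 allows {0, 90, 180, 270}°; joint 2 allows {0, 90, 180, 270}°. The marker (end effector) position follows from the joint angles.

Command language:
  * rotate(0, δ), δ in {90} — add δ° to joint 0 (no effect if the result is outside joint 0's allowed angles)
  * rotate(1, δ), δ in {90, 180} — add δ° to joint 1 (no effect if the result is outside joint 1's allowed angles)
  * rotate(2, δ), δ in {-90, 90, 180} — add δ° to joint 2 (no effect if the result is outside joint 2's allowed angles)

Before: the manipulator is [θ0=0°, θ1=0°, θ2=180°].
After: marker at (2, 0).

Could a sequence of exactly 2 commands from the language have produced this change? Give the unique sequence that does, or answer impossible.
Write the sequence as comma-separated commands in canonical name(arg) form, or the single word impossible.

rotate(1, 90), rotate(1, 90)

initial: [θ0=0°, θ1=0°, θ2=180°]
[1] after rotate(1, 90): [θ0=0°, θ1=90°, θ2=180°]
[2] after rotate(1, 90): [θ0=0°, θ1=180°, θ2=180°]
no other 2-command option fits: unique.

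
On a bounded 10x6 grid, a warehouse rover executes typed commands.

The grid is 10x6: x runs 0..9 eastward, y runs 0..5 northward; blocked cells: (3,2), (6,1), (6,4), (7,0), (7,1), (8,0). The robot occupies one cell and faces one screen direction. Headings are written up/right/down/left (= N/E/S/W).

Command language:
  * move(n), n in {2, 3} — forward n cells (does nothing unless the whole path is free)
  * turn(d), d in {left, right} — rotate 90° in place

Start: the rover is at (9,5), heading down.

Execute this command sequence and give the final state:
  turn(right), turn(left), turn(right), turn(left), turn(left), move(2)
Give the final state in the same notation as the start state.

t0: at (9,5), heading down
[1] after turn(right): at (9,5), heading left
[2] after turn(left): at (9,5), heading down
[3] after turn(right): at (9,5), heading left
[4] after turn(left): at (9,5), heading down
[5] after turn(left): at (9,5), heading right
[6] after move(2): at (9,5), heading right

at (9,5), heading right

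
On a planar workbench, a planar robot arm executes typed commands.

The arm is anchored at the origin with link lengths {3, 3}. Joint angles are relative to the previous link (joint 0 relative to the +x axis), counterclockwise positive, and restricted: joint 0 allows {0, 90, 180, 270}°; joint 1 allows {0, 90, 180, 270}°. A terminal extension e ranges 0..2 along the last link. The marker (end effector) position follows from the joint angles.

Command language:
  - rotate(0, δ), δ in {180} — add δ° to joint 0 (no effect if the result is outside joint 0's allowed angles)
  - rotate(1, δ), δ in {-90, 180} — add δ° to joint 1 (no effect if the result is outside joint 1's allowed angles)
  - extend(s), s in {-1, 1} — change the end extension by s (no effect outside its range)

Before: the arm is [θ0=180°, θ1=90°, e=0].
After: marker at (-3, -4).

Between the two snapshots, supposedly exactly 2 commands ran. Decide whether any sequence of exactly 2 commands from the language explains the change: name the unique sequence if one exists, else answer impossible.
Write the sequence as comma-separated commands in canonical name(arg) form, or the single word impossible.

key: running extend(1) before extend(-1) would end elsewhere — order is forced
from: [θ0=180°, θ1=90°, e=0]
1. extend(-1) → [θ0=180°, θ1=90°, e=0]
2. extend(1) → [θ0=180°, θ1=90°, e=1]
no other 2-command option fits: unique.

extend(-1), extend(1)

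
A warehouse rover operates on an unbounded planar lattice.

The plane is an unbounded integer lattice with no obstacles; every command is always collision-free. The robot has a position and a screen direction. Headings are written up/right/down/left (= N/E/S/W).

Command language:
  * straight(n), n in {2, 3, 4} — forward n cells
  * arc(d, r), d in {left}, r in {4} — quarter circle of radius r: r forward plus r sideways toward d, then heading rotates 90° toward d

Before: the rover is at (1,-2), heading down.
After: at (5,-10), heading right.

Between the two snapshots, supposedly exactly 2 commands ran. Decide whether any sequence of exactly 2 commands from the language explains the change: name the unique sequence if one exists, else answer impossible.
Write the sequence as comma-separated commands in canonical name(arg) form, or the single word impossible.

key: position moved to (5,-10) AND the heading swung to E — translation plus rotation needed
begin: at (1,-2), heading down
[1] after straight(4): at (1,-6), heading down
[2] after arc(left, 4): at (5,-10), heading right
no other 2-command option fits: unique.

straight(4), arc(left, 4)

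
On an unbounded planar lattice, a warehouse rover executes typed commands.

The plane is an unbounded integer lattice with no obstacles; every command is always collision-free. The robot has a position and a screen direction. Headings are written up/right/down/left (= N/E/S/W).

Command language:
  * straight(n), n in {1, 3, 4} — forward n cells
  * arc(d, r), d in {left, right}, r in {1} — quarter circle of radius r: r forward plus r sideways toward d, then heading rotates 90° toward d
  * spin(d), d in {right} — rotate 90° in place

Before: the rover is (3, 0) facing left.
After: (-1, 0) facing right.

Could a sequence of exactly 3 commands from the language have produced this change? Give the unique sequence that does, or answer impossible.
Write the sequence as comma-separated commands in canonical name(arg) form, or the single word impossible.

straight(4), spin(right), spin(right)

key: cell and facing (now E) both changed — the 3 commands mix motion and turning
begin: (3, 0) facing left
step 1 (straight(4)): (-1, 0) facing left
step 2 (spin(right)): (-1, 0) facing up
step 3 (spin(right)): (-1, 0) facing right
uniquely the one of 216 3-step routes that fits.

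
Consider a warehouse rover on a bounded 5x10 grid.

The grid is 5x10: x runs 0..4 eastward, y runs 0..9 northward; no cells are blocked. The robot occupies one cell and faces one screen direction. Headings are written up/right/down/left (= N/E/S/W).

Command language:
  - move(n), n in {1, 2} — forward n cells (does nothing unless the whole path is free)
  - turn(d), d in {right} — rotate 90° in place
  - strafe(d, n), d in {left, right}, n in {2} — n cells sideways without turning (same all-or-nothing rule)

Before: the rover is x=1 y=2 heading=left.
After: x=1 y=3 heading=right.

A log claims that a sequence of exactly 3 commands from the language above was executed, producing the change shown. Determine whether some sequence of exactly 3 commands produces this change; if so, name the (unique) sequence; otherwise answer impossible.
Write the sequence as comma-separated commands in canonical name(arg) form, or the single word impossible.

key: position moved to (1,3) AND the heading swung to E — translation plus rotation needed
t0: x=1 y=2 heading=left
1. turn(right) → x=1 y=2 heading=up
2. move(1) → x=1 y=3 heading=up
3. turn(right) → x=1 y=3 heading=right
all 125 alternatives checked — unique.

turn(right), move(1), turn(right)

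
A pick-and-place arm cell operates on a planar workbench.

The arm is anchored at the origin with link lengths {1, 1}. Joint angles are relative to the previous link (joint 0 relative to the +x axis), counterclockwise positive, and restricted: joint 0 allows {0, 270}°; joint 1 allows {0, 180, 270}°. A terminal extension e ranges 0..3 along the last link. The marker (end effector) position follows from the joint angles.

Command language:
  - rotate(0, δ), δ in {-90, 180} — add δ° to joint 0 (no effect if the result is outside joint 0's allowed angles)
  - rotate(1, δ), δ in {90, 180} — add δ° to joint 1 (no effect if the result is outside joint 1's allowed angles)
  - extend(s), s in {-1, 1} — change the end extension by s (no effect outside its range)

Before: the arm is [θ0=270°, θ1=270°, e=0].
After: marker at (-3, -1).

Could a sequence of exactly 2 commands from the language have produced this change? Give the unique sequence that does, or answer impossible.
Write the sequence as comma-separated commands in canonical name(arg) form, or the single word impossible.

start: [θ0=270°, θ1=270°, e=0]
1. extend(1) → [θ0=270°, θ1=270°, e=1]
2. extend(1) → [θ0=270°, θ1=270°, e=2]
uniquely the one of 36 2-step routes that fits.

extend(1), extend(1)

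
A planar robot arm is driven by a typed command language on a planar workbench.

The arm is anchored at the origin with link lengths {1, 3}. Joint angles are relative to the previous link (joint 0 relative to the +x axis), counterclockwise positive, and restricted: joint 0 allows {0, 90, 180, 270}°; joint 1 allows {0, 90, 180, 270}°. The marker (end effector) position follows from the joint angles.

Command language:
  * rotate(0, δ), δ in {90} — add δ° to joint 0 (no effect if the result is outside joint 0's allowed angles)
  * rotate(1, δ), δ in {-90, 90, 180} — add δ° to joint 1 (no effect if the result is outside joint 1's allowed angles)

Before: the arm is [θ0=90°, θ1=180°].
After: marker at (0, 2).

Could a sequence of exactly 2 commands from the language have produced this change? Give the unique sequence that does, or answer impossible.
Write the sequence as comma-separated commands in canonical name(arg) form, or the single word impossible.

rotate(0, 90), rotate(0, 90)

t0: [θ0=90°, θ1=180°]
t=1 rotate(0, 90) ⇒ [θ0=180°, θ1=180°]
t=2 rotate(0, 90) ⇒ [θ0=270°, θ1=180°]
no other 2-command option fits: unique.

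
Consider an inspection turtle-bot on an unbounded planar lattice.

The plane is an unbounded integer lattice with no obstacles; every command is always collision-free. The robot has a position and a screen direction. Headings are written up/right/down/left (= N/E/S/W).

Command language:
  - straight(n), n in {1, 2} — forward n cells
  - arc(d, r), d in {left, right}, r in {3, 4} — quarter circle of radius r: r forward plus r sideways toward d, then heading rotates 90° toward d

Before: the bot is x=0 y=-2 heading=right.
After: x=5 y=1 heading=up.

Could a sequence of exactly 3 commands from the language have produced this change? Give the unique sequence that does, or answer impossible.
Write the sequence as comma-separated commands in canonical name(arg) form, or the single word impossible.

key: running arc(left, 3) before straight(1) would end elsewhere — order is forced
initial: x=0 y=-2 heading=right
1. straight(1) → x=1 y=-2 heading=right
2. straight(1) → x=2 y=-2 heading=right
3. arc(left, 3) → x=5 y=1 heading=up
no rival 3-sequence matches.

straight(1), straight(1), arc(left, 3)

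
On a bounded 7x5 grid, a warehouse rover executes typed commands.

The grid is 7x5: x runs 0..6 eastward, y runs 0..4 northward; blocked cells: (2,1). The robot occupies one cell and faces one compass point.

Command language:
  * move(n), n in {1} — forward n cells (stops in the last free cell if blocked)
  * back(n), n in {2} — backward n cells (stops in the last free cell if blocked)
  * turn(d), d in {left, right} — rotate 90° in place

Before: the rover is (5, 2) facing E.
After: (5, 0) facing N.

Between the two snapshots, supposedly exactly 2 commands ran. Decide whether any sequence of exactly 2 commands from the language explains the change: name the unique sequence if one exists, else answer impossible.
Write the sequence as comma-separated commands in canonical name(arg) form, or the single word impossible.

turn(left), back(2)

key: order matters: swapping turn(left) and back(2) lands elsewhere
begin: (5, 2) facing E
1. turn(left) → (5, 2) facing N
2. back(2) → (5, 0) facing N
all 16 alternatives checked — unique.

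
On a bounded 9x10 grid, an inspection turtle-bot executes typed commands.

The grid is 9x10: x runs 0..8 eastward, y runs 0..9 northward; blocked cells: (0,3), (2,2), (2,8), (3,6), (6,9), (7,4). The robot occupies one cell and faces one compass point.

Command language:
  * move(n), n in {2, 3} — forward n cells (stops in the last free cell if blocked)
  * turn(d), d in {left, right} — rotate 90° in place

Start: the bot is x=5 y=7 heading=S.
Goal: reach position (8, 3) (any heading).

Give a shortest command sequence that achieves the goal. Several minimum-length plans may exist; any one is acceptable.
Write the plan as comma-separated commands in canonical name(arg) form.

begin: x=5 y=7 heading=S
step 1 (move(2)): x=5 y=5 heading=S
step 2 (move(2)): x=5 y=3 heading=S
step 3 (turn(left)): x=5 y=3 heading=E
step 4 (move(3)): x=8 y=3 heading=E
minimal: 4 command(s), checked below 4.

move(2), move(2), turn(left), move(3)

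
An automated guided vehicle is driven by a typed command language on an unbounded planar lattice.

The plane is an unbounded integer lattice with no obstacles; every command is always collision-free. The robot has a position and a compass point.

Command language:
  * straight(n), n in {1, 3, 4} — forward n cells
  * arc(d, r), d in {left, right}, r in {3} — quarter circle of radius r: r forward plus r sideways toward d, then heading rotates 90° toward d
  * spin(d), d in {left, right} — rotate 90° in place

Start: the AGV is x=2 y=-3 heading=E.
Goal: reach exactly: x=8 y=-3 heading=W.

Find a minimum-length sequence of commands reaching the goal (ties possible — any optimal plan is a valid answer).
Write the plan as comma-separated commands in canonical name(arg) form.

begin: x=2 y=-3 heading=E
step 1 (arc(left, 3)): x=5 y=0 heading=N
step 2 (spin(right)): x=5 y=0 heading=E
step 3 (arc(right, 3)): x=8 y=-3 heading=S
step 4 (spin(right)): x=8 y=-3 heading=W
shorter routes all fall short; 4 is best.

arc(left, 3), spin(right), arc(right, 3), spin(right)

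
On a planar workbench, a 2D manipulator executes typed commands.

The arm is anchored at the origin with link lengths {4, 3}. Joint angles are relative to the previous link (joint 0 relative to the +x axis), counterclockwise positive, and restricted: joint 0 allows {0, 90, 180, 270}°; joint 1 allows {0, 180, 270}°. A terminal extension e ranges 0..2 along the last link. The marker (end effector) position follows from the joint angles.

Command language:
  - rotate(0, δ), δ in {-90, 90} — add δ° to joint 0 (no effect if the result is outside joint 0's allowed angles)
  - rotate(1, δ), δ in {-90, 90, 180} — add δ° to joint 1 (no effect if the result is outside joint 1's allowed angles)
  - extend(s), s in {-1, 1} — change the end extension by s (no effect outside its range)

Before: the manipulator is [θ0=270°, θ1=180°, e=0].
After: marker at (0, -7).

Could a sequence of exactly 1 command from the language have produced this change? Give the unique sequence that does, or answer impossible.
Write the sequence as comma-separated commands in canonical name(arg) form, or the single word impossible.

rotate(1, 180)

start: [θ0=270°, θ1=180°, e=0]
1. rotate(1, 180) → [θ0=270°, θ1=0°, e=0]
uniquely the one of 7 1-step routes that fits.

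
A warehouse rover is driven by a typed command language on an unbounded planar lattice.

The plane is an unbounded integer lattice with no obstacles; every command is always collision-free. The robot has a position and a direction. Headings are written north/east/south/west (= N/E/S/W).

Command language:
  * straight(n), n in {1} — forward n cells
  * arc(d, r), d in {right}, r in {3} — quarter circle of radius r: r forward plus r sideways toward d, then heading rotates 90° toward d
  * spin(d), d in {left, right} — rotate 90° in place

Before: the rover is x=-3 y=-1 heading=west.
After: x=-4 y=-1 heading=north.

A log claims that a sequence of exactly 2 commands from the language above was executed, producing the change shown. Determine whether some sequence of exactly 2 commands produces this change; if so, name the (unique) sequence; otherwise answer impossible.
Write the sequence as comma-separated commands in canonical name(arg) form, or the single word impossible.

straight(1), spin(right)

key: running spin(right) before straight(1) would end elsewhere — order is forced
initial: x=-3 y=-1 heading=west
[1] after straight(1): x=-4 y=-1 heading=west
[2] after spin(right): x=-4 y=-1 heading=north
all 16 alternatives checked — unique.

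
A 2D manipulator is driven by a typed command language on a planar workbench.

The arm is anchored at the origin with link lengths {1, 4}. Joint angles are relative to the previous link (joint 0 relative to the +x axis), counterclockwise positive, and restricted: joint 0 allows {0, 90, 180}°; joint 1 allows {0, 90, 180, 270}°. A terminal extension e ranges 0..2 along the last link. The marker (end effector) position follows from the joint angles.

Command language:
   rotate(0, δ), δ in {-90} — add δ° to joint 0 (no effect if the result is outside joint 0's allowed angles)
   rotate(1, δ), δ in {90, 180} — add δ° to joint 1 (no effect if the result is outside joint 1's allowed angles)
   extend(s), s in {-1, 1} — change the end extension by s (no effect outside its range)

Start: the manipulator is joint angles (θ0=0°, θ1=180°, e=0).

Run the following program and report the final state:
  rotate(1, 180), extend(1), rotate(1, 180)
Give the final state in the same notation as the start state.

t0: joint angles (θ0=0°, θ1=180°, e=0)
t=1 rotate(1, 180) ⇒ joint angles (θ0=0°, θ1=0°, e=0)
t=2 extend(1) ⇒ joint angles (θ0=0°, θ1=0°, e=1)
t=3 rotate(1, 180) ⇒ joint angles (θ0=0°, θ1=180°, e=1)

joint angles (θ0=0°, θ1=180°, e=1)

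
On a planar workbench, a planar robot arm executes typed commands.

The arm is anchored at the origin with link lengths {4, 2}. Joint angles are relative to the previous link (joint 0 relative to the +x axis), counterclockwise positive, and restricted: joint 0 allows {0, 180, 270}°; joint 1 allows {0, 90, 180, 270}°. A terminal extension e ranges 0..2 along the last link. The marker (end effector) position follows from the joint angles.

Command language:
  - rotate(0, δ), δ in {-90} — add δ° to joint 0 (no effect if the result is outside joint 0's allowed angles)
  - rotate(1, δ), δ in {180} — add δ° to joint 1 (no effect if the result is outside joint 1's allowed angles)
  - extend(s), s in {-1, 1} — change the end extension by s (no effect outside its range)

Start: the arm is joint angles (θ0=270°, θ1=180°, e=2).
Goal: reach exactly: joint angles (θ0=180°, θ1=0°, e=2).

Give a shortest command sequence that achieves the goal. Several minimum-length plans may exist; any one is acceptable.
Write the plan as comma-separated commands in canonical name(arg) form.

from: joint angles (θ0=270°, θ1=180°, e=2)
1. rotate(0, -90) → joint angles (θ0=180°, θ1=180°, e=2)
2. rotate(1, 180) → joint angles (θ0=180°, θ1=0°, e=2)
minimal: 2 command(s), checked below 2.

rotate(0, -90), rotate(1, 180)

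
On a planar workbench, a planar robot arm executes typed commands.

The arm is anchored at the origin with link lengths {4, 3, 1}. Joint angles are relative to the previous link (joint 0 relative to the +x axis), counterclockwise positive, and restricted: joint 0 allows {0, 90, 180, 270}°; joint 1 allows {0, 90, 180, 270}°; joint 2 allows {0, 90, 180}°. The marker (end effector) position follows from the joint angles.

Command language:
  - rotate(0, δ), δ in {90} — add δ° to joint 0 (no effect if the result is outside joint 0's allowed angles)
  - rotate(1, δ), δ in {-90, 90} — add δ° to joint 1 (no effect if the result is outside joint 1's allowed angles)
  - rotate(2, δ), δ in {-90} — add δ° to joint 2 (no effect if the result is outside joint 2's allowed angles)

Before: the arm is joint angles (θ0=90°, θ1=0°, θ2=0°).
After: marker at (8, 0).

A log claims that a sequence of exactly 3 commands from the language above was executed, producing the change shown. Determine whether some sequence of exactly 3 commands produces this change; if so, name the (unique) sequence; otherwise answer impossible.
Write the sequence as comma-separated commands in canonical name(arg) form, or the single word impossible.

begin: joint angles (θ0=90°, θ1=0°, θ2=0°)
t=1 rotate(0, 90) ⇒ joint angles (θ0=180°, θ1=0°, θ2=0°)
t=2 rotate(0, 90) ⇒ joint angles (θ0=270°, θ1=0°, θ2=0°)
t=3 rotate(0, 90) ⇒ joint angles (θ0=0°, θ1=0°, θ2=0°)
all 64 alternatives checked — unique.

rotate(0, 90), rotate(0, 90), rotate(0, 90)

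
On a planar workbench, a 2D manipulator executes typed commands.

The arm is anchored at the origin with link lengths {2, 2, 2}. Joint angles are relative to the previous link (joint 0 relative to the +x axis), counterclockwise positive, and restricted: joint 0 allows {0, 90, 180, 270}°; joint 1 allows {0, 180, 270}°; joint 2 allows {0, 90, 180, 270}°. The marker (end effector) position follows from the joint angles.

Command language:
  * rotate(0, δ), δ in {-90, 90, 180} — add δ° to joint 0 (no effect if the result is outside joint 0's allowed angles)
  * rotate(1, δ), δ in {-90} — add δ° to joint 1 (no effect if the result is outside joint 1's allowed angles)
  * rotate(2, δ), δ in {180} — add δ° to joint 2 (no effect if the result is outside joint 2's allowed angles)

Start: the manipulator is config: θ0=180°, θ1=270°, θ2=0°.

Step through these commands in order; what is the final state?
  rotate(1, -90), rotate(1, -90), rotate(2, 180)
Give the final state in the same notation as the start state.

t0: config: θ0=180°, θ1=270°, θ2=0°
step 1 (rotate(1, -90)): config: θ0=180°, θ1=180°, θ2=0°
step 2 (rotate(1, -90)): config: θ0=180°, θ1=180°, θ2=0°
step 3 (rotate(2, 180)): config: θ0=180°, θ1=180°, θ2=180°

config: θ0=180°, θ1=180°, θ2=180°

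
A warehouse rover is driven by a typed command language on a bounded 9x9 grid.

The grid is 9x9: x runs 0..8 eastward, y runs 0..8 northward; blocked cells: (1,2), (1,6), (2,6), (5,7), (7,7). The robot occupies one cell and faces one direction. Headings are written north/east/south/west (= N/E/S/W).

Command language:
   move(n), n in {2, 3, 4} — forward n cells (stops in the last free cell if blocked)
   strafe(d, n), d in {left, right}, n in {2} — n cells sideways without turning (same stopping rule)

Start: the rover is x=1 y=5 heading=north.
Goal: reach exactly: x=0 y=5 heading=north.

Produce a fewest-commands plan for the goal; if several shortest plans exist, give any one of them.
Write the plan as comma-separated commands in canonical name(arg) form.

strafe(left, 2)

begin: x=1 y=5 heading=north
1. strafe(left, 2) → x=0 y=5 heading=north
nothing shorter than 1 reaches the goal.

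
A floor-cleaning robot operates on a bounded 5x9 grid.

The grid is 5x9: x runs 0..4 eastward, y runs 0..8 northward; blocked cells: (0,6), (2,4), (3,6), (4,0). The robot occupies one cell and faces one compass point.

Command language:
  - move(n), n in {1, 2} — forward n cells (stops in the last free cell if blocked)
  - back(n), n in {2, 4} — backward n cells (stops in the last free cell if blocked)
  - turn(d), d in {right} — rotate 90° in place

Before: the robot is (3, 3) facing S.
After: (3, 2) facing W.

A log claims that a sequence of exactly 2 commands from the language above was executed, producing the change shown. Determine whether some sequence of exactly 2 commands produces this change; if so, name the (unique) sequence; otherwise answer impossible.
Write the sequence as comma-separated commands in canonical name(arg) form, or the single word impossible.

key: order matters: swapping move(1) and turn(right) lands elsewhere
from: (3, 3) facing S
1. move(1) → (3, 2) facing S
2. turn(right) → (3, 2) facing W
no rival 2-sequence matches.

move(1), turn(right)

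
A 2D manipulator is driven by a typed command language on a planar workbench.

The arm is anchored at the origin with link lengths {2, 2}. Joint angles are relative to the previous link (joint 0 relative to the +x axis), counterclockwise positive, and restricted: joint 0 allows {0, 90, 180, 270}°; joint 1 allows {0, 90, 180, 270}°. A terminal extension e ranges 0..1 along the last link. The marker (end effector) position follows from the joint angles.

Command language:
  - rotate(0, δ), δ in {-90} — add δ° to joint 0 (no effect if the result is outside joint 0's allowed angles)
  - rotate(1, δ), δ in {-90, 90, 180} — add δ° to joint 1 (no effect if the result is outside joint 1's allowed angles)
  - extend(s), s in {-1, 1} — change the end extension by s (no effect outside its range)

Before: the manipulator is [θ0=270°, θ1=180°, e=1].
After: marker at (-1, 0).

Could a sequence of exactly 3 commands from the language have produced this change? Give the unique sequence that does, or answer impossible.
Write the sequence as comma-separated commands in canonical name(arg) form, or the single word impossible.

rotate(0, -90), rotate(0, -90), rotate(0, -90)

begin: [θ0=270°, θ1=180°, e=1]
1. rotate(0, -90) → [θ0=180°, θ1=180°, e=1]
2. rotate(0, -90) → [θ0=90°, θ1=180°, e=1]
3. rotate(0, -90) → [θ0=0°, θ1=180°, e=1]
no other 3-command option fits: unique.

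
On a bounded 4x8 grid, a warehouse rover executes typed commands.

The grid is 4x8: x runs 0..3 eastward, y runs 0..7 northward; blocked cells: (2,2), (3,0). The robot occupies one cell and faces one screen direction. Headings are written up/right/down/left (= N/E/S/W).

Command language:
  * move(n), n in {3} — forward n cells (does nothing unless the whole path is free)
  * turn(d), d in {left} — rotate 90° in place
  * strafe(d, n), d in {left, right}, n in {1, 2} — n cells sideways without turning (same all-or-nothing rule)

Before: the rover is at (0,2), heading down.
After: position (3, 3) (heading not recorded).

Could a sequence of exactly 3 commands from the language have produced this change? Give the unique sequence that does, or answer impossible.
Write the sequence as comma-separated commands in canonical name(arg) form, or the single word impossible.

turn(left), strafe(left, 1), move(3)

key: running move(3) before turn(left) would end elsewhere — order is forced
begin: at (0,2), heading down
t=1 turn(left) ⇒ at (0,2), heading right
t=2 strafe(left, 1) ⇒ at (0,3), heading right
t=3 move(3) ⇒ at (3,3), heading right
no rival 3-sequence matches.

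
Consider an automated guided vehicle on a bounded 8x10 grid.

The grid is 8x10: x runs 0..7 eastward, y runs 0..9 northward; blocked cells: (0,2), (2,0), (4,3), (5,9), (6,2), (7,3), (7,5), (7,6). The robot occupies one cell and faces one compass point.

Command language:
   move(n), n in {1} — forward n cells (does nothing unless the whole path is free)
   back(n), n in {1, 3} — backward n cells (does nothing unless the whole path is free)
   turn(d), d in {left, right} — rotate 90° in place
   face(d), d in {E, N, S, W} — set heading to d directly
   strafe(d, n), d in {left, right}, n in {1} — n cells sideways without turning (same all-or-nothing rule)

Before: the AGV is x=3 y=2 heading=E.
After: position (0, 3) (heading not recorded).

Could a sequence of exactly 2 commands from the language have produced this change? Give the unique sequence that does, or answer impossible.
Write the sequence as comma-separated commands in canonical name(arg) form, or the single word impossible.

key: order matters: swapping strafe(left, 1) and back(3) lands elsewhere
start: x=3 y=2 heading=E
t=1 strafe(left, 1) ⇒ x=3 y=3 heading=E
t=2 back(3) ⇒ x=0 y=3 heading=E
all 121 alternatives checked — unique.

strafe(left, 1), back(3)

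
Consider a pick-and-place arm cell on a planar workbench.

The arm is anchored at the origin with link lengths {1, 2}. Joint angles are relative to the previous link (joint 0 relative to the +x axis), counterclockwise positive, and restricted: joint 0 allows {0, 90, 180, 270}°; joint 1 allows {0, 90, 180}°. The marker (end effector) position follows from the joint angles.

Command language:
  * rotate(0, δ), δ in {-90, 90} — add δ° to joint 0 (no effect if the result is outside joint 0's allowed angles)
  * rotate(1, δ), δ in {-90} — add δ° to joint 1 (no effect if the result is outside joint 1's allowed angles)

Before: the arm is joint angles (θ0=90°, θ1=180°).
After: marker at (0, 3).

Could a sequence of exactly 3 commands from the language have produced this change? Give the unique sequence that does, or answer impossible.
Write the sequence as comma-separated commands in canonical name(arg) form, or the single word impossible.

initial: joint angles (θ0=90°, θ1=180°)
step 1 (rotate(1, -90)): joint angles (θ0=90°, θ1=90°)
step 2 (rotate(1, -90)): joint angles (θ0=90°, θ1=0°)
step 3 (rotate(1, -90)): joint angles (θ0=90°, θ1=0°)
all 27 alternatives checked — unique.

rotate(1, -90), rotate(1, -90), rotate(1, -90)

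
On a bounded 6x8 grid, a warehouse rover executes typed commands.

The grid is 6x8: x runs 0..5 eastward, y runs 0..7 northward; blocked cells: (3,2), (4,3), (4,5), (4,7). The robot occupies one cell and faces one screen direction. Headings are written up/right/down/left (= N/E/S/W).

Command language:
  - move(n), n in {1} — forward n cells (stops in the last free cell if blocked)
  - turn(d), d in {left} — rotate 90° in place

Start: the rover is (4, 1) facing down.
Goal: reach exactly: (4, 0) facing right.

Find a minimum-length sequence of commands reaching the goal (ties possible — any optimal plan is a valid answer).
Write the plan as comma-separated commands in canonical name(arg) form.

start: (4, 1) facing down
step 1 (move(1)): (4, 0) facing down
step 2 (turn(left)): (4, 0) facing right
nothing shorter than 2 reaches the goal.

move(1), turn(left)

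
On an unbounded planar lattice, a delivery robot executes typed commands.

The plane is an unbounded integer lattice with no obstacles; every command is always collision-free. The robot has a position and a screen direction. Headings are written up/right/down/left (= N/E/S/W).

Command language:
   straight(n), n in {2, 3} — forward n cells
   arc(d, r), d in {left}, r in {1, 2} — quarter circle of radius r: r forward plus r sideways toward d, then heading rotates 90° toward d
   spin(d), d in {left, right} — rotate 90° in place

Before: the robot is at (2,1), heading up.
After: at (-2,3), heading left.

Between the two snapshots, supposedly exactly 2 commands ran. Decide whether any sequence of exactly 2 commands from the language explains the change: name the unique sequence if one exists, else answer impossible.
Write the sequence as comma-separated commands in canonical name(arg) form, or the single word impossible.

key: running straight(2) before arc(left, 2) would end elsewhere — order is forced
start: at (2,1), heading up
t=1 arc(left, 2) ⇒ at (0,3), heading left
t=2 straight(2) ⇒ at (-2,3), heading left
no other 2-command option fits: unique.

arc(left, 2), straight(2)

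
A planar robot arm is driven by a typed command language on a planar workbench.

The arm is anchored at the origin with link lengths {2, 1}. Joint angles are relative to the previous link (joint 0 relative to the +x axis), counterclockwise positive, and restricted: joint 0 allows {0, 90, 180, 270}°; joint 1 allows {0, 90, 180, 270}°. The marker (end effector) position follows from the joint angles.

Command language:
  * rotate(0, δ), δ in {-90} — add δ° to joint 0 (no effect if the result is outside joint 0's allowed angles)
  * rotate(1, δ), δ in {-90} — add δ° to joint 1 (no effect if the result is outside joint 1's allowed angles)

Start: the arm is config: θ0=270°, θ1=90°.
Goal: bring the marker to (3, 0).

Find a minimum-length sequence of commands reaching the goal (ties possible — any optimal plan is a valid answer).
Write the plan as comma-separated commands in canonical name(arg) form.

rotate(0, -90), rotate(0, -90), rotate(0, -90), rotate(1, -90)

start: config: θ0=270°, θ1=90°
[1] after rotate(0, -90): config: θ0=180°, θ1=90°
[2] after rotate(0, -90): config: θ0=90°, θ1=90°
[3] after rotate(0, -90): config: θ0=0°, θ1=90°
[4] after rotate(1, -90): config: θ0=0°, θ1=0°
minimal: 4 command(s), checked below 4.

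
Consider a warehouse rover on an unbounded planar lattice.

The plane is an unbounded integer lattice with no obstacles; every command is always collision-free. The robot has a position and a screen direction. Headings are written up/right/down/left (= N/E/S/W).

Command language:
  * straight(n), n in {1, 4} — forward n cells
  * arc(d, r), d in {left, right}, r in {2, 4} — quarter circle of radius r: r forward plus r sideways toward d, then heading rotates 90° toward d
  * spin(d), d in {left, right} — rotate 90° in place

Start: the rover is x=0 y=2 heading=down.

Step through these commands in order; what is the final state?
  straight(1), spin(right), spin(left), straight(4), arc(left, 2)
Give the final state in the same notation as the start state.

start: x=0 y=2 heading=down
t=1 straight(1) ⇒ x=0 y=1 heading=down
t=2 spin(right) ⇒ x=0 y=1 heading=left
t=3 spin(left) ⇒ x=0 y=1 heading=down
t=4 straight(4) ⇒ x=0 y=-3 heading=down
t=5 arc(left, 2) ⇒ x=2 y=-5 heading=right

x=2 y=-5 heading=right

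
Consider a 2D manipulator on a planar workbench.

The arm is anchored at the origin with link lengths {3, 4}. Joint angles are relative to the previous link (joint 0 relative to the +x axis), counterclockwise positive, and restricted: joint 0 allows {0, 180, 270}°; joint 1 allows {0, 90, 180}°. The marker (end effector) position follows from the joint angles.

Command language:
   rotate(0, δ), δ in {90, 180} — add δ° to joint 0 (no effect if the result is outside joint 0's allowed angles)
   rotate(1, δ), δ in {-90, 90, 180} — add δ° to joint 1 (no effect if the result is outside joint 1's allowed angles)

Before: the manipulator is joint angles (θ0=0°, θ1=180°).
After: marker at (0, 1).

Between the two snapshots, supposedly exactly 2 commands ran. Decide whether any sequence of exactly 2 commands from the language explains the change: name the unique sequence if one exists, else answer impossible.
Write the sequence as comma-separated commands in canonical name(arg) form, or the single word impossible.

key: running rotate(0, 90) before rotate(0, 180) would end elsewhere — order is forced
start: joint angles (θ0=0°, θ1=180°)
t=1 rotate(0, 180) ⇒ joint angles (θ0=180°, θ1=180°)
t=2 rotate(0, 90) ⇒ joint angles (θ0=270°, θ1=180°)
all 25 alternatives checked — unique.

rotate(0, 180), rotate(0, 90)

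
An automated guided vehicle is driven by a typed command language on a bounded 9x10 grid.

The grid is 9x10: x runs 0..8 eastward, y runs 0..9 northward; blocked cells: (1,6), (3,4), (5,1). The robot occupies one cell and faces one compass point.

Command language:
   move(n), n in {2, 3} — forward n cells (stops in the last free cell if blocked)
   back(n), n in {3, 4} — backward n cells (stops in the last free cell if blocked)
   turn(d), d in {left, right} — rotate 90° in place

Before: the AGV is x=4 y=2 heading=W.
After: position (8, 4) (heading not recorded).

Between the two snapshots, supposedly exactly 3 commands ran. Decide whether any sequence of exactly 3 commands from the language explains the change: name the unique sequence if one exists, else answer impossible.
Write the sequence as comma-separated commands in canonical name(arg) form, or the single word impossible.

back(4), turn(right), move(2)

key: order matters: swapping back(4) and move(2) lands elsewhere
t0: x=4 y=2 heading=W
step 1 (back(4)): x=8 y=2 heading=W
step 2 (turn(right)): x=8 y=2 heading=N
step 3 (move(2)): x=8 y=4 heading=N
uniquely the one of 216 3-step routes that fits.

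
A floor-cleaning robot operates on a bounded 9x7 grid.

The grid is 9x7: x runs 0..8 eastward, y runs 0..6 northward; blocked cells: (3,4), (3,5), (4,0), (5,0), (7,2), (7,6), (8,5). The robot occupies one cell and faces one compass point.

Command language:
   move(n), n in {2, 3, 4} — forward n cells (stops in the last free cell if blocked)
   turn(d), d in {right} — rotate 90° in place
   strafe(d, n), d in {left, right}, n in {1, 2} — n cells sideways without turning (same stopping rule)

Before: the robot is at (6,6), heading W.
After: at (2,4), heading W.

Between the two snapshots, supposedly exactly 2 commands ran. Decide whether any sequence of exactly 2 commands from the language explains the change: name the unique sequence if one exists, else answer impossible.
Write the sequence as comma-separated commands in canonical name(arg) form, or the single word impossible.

key: order matters: swapping move(4) and strafe(left, 2) lands elsewhere
begin: at (6,6), heading W
t=1 move(4) ⇒ at (2,6), heading W
t=2 strafe(left, 2) ⇒ at (2,4), heading W
no other 2-command option fits: unique.

move(4), strafe(left, 2)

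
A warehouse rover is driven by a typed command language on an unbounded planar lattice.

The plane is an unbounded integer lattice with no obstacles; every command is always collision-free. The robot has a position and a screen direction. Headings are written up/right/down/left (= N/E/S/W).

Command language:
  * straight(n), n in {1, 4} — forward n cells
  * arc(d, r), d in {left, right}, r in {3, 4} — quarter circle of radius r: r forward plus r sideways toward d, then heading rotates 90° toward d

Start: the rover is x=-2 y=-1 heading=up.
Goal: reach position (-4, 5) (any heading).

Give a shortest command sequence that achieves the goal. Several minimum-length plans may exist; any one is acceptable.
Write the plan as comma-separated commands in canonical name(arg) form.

start: x=-2 y=-1 heading=up
step 1 (arc(right, 3)): x=1 y=2 heading=right
step 2 (arc(left, 3)): x=4 y=5 heading=up
step 3 (arc(left, 4)): x=0 y=9 heading=left
step 4 (arc(left, 4)): x=-4 y=5 heading=down
nothing shorter than 4 reaches the goal.

arc(right, 3), arc(left, 3), arc(left, 4), arc(left, 4)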